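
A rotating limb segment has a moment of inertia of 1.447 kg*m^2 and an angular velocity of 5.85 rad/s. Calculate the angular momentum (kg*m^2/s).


L = I * omega
L = 1.447 * 5.85
L = 8.4649


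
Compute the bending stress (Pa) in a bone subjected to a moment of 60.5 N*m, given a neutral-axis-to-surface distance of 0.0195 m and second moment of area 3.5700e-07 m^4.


sigma = M * c / I
sigma = 60.5 * 0.0195 / 3.5700e-07
M * c = 1.1798
sigma = 3.3046e+06


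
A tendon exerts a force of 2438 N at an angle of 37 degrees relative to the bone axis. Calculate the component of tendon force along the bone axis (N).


F_eff = F_tendon * cos(theta)
theta = 37 deg = 0.6458 rad
cos(theta) = 0.7986
F_eff = 2438 * 0.7986
F_eff = 1947.0734


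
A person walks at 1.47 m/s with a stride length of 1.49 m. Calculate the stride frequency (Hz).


f = v / stride_length
f = 1.47 / 1.49
f = 0.9866


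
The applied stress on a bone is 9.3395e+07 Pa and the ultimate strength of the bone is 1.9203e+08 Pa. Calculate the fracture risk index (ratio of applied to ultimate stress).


FRI = applied / ultimate
FRI = 9.3395e+07 / 1.9203e+08
FRI = 0.4864


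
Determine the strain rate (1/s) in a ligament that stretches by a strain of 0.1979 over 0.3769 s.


strain_rate = delta_strain / delta_t
strain_rate = 0.1979 / 0.3769
strain_rate = 0.5251


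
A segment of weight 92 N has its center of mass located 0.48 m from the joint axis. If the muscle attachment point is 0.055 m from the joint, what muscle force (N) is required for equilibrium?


F_muscle = W * d_load / d_muscle
F_muscle = 92 * 0.48 / 0.055
Numerator = 44.1600
F_muscle = 802.9091


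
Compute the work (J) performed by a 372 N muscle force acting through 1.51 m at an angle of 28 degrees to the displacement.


W = F * d * cos(theta)
theta = 28 deg = 0.4887 rad
cos(theta) = 0.8829
W = 372 * 1.51 * 0.8829
W = 495.9693


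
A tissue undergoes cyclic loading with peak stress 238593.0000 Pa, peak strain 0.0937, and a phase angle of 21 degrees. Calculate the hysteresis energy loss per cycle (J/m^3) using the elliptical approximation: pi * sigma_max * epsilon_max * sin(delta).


E_loss = pi * sigma_max * epsilon_max * sin(delta)
delta = 21 deg = 0.3665 rad
sin(delta) = 0.3584
E_loss = pi * 238593.0000 * 0.0937 * 0.3584
E_loss = 25169.6006


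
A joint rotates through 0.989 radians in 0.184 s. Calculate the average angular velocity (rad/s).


omega = delta_theta / delta_t
omega = 0.989 / 0.184
omega = 5.3750


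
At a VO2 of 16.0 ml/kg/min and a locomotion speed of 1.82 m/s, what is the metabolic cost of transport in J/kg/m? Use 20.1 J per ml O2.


Power per kg = VO2 * 20.1 / 60
Power per kg = 16.0 * 20.1 / 60 = 5.3600 W/kg
Cost = power_per_kg / speed
Cost = 5.3600 / 1.82
Cost = 2.9451


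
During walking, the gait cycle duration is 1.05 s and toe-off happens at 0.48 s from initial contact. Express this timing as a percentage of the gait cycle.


pct = (event_time / cycle_time) * 100
pct = (0.48 / 1.05) * 100
ratio = 0.4571
pct = 45.7143


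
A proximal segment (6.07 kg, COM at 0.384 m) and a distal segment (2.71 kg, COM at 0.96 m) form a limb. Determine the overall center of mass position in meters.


COM = (m1*x1 + m2*x2) / (m1 + m2)
COM = (6.07*0.384 + 2.71*0.96) / (6.07 + 2.71)
Numerator = 4.9325
Denominator = 8.7800
COM = 0.5618


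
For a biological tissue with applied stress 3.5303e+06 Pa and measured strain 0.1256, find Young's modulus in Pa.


E = stress / strain
E = 3.5303e+06 / 0.1256
E = 2.8107e+07


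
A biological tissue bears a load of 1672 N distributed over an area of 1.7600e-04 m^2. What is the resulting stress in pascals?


stress = F / A
stress = 1672 / 1.7600e-04
stress = 9.5000e+06


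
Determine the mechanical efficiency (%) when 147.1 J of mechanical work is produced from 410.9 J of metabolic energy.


eta = (W_mech / E_meta) * 100
eta = (147.1 / 410.9) * 100
ratio = 0.3580
eta = 35.7995


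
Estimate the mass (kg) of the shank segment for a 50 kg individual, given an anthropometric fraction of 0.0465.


m_segment = body_mass * fraction
m_segment = 50 * 0.0465
m_segment = 2.3250


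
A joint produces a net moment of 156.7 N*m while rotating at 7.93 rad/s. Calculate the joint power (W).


P = M * omega
P = 156.7 * 7.93
P = 1242.6310


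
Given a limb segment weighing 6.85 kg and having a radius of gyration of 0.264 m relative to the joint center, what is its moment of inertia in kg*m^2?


I = m * k^2
I = 6.85 * 0.264^2
k^2 = 0.0697
I = 0.4774


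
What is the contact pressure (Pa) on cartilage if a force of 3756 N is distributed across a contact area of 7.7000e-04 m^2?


P = F / A
P = 3756 / 7.7000e-04
P = 4.8779e+06


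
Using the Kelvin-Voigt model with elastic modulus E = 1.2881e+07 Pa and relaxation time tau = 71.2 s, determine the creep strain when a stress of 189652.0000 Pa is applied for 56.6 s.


epsilon(t) = (sigma/E) * (1 - exp(-t/tau))
sigma/E = 189652.0000 / 1.2881e+07 = 0.0147
exp(-t/tau) = exp(-56.6 / 71.2) = 0.4516
epsilon = 0.0147 * (1 - 0.4516)
epsilon = 0.0081


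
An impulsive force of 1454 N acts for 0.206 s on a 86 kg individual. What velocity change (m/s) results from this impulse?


J = F * dt = 1454 * 0.206 = 299.5240 N*s
delta_v = J / m
delta_v = 299.5240 / 86
delta_v = 3.4828


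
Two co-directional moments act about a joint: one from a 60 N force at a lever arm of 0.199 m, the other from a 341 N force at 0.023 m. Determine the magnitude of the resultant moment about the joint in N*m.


M = F1 * d1 + F2 * d2
M = 60 * 0.199 + 341 * 0.023
M = 11.9400 + 7.8430
M = 19.7830


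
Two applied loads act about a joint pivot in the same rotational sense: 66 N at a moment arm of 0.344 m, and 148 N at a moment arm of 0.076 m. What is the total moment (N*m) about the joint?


M = F1 * d1 + F2 * d2
M = 66 * 0.344 + 148 * 0.076
M = 22.7040 + 11.2480
M = 33.9520


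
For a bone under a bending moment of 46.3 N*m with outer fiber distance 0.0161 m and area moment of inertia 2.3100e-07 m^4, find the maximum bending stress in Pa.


sigma = M * c / I
sigma = 46.3 * 0.0161 / 2.3100e-07
M * c = 0.7454
sigma = 3.2270e+06


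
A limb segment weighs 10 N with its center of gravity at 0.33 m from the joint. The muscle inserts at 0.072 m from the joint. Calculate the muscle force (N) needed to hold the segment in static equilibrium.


F_muscle = W * d_load / d_muscle
F_muscle = 10 * 0.33 / 0.072
Numerator = 3.3000
F_muscle = 45.8333


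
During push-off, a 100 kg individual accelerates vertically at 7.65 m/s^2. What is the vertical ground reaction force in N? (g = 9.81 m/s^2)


GRF = m * (g + a)
GRF = 100 * (9.81 + 7.65)
GRF = 100 * 17.4600
GRF = 1746.0000


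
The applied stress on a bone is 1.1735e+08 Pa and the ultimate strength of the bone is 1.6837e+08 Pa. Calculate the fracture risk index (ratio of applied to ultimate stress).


FRI = applied / ultimate
FRI = 1.1735e+08 / 1.6837e+08
FRI = 0.6970


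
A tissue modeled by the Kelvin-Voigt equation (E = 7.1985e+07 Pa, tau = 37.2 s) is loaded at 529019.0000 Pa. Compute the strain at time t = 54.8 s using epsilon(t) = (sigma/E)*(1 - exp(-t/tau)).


epsilon(t) = (sigma/E) * (1 - exp(-t/tau))
sigma/E = 529019.0000 / 7.1985e+07 = 0.0073
exp(-t/tau) = exp(-54.8 / 37.2) = 0.2292
epsilon = 0.0073 * (1 - 0.2292)
epsilon = 0.0057


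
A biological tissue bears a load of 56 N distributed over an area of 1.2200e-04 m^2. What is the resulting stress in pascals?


stress = F / A
stress = 56 / 1.2200e-04
stress = 459016.3934


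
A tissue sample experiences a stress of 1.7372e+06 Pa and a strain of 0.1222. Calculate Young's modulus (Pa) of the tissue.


E = stress / strain
E = 1.7372e+06 / 0.1222
E = 1.4216e+07


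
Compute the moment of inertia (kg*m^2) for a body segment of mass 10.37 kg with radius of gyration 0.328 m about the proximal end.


I = m * k^2
I = 10.37 * 0.328^2
k^2 = 0.1076
I = 1.1156


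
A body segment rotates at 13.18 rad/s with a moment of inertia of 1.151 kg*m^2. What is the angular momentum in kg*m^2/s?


L = I * omega
L = 1.151 * 13.18
L = 15.1702


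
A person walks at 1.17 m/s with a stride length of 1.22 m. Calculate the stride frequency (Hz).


f = v / stride_length
f = 1.17 / 1.22
f = 0.9590


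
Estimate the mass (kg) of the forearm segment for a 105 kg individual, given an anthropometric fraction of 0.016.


m_segment = body_mass * fraction
m_segment = 105 * 0.016
m_segment = 1.6800


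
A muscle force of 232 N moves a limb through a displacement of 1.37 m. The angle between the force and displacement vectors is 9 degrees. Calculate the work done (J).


W = F * d * cos(theta)
theta = 9 deg = 0.1571 rad
cos(theta) = 0.9877
W = 232 * 1.37 * 0.9877
W = 313.9269


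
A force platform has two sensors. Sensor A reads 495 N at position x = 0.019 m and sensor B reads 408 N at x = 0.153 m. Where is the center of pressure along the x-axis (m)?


COP_x = (F1*x1 + F2*x2) / (F1 + F2)
COP_x = (495*0.019 + 408*0.153) / (495 + 408)
Numerator = 71.8290
Denominator = 903
COP_x = 0.0795


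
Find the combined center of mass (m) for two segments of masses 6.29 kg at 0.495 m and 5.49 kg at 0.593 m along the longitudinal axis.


COM = (m1*x1 + m2*x2) / (m1 + m2)
COM = (6.29*0.495 + 5.49*0.593) / (6.29 + 5.49)
Numerator = 6.3691
Denominator = 11.7800
COM = 0.5407


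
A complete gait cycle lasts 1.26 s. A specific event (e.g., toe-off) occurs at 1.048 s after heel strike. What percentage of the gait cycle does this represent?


pct = (event_time / cycle_time) * 100
pct = (1.048 / 1.26) * 100
ratio = 0.8317
pct = 83.1746


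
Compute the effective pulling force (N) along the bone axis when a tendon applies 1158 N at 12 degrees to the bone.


F_eff = F_tendon * cos(theta)
theta = 12 deg = 0.2094 rad
cos(theta) = 0.9781
F_eff = 1158 * 0.9781
F_eff = 1132.6949


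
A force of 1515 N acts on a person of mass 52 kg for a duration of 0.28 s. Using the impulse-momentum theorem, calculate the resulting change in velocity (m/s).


J = F * dt = 1515 * 0.28 = 424.2000 N*s
delta_v = J / m
delta_v = 424.2000 / 52
delta_v = 8.1577


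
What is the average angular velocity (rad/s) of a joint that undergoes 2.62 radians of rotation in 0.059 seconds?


omega = delta_theta / delta_t
omega = 2.62 / 0.059
omega = 44.4068


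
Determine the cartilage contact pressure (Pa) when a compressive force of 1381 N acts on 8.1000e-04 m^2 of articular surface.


P = F / A
P = 1381 / 8.1000e-04
P = 1.7049e+06


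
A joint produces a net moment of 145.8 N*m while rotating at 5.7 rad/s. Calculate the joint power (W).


P = M * omega
P = 145.8 * 5.7
P = 831.0600


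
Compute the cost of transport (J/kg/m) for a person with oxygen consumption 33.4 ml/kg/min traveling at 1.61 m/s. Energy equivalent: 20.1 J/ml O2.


Power per kg = VO2 * 20.1 / 60
Power per kg = 33.4 * 20.1 / 60 = 11.1890 W/kg
Cost = power_per_kg / speed
Cost = 11.1890 / 1.61
Cost = 6.9497


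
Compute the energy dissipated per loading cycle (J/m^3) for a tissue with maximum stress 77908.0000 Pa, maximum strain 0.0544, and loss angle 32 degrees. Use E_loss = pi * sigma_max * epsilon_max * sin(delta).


E_loss = pi * sigma_max * epsilon_max * sin(delta)
delta = 32 deg = 0.5585 rad
sin(delta) = 0.5299
E_loss = pi * 77908.0000 * 0.0544 * 0.5299
E_loss = 7055.7070


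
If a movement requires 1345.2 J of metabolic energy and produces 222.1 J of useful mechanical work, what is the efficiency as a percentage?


eta = (W_mech / E_meta) * 100
eta = (222.1 / 1345.2) * 100
ratio = 0.1651
eta = 16.5106


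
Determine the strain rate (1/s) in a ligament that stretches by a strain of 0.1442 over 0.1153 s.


strain_rate = delta_strain / delta_t
strain_rate = 0.1442 / 0.1153
strain_rate = 1.2507


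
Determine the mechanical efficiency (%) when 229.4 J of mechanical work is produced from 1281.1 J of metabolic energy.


eta = (W_mech / E_meta) * 100
eta = (229.4 / 1281.1) * 100
ratio = 0.1791
eta = 17.9065


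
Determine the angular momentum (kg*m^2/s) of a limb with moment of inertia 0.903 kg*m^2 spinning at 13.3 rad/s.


L = I * omega
L = 0.903 * 13.3
L = 12.0099


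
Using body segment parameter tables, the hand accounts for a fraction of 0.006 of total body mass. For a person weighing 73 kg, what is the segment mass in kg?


m_segment = body_mass * fraction
m_segment = 73 * 0.006
m_segment = 0.4380


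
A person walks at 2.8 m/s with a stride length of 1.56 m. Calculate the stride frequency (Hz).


f = v / stride_length
f = 2.8 / 1.56
f = 1.7949


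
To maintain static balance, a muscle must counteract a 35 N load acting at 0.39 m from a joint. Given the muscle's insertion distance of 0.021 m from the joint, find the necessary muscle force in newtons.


F_muscle = W * d_load / d_muscle
F_muscle = 35 * 0.39 / 0.021
Numerator = 13.6500
F_muscle = 650.0000


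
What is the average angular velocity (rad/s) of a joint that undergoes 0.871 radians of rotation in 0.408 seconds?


omega = delta_theta / delta_t
omega = 0.871 / 0.408
omega = 2.1348


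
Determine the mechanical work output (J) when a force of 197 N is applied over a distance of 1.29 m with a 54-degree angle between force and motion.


W = F * d * cos(theta)
theta = 54 deg = 0.9425 rad
cos(theta) = 0.5878
W = 197 * 1.29 * 0.5878
W = 149.3739


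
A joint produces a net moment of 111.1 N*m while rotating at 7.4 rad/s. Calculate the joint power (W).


P = M * omega
P = 111.1 * 7.4
P = 822.1400


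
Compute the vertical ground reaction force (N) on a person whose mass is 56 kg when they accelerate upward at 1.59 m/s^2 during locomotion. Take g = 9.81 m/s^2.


GRF = m * (g + a)
GRF = 56 * (9.81 + 1.59)
GRF = 56 * 11.4000
GRF = 638.4000


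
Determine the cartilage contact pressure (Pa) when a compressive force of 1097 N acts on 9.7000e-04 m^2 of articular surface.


P = F / A
P = 1097 / 9.7000e-04
P = 1.1309e+06


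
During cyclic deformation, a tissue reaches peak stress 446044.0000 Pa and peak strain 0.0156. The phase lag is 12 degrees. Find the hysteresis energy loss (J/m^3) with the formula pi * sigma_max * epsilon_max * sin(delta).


E_loss = pi * sigma_max * epsilon_max * sin(delta)
delta = 12 deg = 0.2094 rad
sin(delta) = 0.2079
E_loss = pi * 446044.0000 * 0.0156 * 0.2079
E_loss = 4544.9707


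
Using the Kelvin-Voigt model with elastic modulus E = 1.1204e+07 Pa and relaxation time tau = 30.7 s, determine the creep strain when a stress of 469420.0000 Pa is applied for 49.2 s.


epsilon(t) = (sigma/E) * (1 - exp(-t/tau))
sigma/E = 469420.0000 / 1.1204e+07 = 0.0419
exp(-t/tau) = exp(-49.2 / 30.7) = 0.2014
epsilon = 0.0419 * (1 - 0.2014)
epsilon = 0.0335


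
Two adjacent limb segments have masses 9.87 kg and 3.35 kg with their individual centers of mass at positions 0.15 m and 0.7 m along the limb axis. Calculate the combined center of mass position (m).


COM = (m1*x1 + m2*x2) / (m1 + m2)
COM = (9.87*0.15 + 3.35*0.7) / (9.87 + 3.35)
Numerator = 3.8255
Denominator = 13.2200
COM = 0.2894


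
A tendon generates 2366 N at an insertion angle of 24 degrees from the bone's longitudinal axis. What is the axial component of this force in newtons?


F_eff = F_tendon * cos(theta)
theta = 24 deg = 0.4189 rad
cos(theta) = 0.9135
F_eff = 2366 * 0.9135
F_eff = 2161.4486


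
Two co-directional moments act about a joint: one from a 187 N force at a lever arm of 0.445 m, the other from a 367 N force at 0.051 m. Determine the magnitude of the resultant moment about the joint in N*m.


M = F1 * d1 + F2 * d2
M = 187 * 0.445 + 367 * 0.051
M = 83.2150 + 18.7170
M = 101.9320


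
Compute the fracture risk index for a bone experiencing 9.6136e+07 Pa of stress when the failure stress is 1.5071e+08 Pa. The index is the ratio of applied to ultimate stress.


FRI = applied / ultimate
FRI = 9.6136e+07 / 1.5071e+08
FRI = 0.6379


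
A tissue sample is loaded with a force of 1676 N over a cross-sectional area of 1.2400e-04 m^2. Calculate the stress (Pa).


stress = F / A
stress = 1676 / 1.2400e-04
stress = 1.3516e+07


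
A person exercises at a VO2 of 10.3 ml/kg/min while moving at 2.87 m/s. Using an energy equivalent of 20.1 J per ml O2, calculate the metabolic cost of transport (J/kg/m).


Power per kg = VO2 * 20.1 / 60
Power per kg = 10.3 * 20.1 / 60 = 3.4505 W/kg
Cost = power_per_kg / speed
Cost = 3.4505 / 2.87
Cost = 1.2023


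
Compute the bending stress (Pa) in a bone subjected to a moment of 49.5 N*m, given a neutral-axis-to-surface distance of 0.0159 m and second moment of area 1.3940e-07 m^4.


sigma = M * c / I
sigma = 49.5 * 0.0159 / 1.3940e-07
M * c = 0.7871
sigma = 5.6460e+06


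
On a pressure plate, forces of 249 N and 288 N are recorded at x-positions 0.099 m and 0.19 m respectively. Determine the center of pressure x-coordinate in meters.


COP_x = (F1*x1 + F2*x2) / (F1 + F2)
COP_x = (249*0.099 + 288*0.19) / (249 + 288)
Numerator = 79.3710
Denominator = 537
COP_x = 0.1478


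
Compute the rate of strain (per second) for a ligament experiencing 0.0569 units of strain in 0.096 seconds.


strain_rate = delta_strain / delta_t
strain_rate = 0.0569 / 0.096
strain_rate = 0.5927


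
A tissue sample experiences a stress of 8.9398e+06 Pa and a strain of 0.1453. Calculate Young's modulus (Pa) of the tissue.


E = stress / strain
E = 8.9398e+06 / 0.1453
E = 6.1526e+07


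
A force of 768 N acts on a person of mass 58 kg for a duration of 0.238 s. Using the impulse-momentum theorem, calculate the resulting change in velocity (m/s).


J = F * dt = 768 * 0.238 = 182.7840 N*s
delta_v = J / m
delta_v = 182.7840 / 58
delta_v = 3.1514


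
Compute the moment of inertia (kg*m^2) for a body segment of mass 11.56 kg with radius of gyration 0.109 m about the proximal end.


I = m * k^2
I = 11.56 * 0.109^2
k^2 = 0.0119
I = 0.1373


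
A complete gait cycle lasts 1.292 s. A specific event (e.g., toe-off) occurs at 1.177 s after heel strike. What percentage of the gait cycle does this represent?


pct = (event_time / cycle_time) * 100
pct = (1.177 / 1.292) * 100
ratio = 0.9110
pct = 91.0991


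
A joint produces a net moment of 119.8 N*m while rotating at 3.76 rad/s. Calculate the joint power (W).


P = M * omega
P = 119.8 * 3.76
P = 450.4480


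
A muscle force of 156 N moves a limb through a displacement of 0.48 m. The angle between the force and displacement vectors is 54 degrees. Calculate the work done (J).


W = F * d * cos(theta)
theta = 54 deg = 0.9425 rad
cos(theta) = 0.5878
W = 156 * 0.48 * 0.5878
W = 44.0134


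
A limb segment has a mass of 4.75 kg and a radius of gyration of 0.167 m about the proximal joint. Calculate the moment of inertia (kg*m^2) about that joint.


I = m * k^2
I = 4.75 * 0.167^2
k^2 = 0.0279
I = 0.1325


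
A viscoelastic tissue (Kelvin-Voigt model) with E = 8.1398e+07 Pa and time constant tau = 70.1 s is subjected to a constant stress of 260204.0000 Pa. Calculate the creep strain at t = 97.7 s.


epsilon(t) = (sigma/E) * (1 - exp(-t/tau))
sigma/E = 260204.0000 / 8.1398e+07 = 0.0032
exp(-t/tau) = exp(-97.7 / 70.1) = 0.2481
epsilon = 0.0032 * (1 - 0.2481)
epsilon = 0.0024


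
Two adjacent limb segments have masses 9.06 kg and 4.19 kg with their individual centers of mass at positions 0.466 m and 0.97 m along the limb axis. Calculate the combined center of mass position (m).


COM = (m1*x1 + m2*x2) / (m1 + m2)
COM = (9.06*0.466 + 4.19*0.97) / (9.06 + 4.19)
Numerator = 8.2863
Denominator = 13.2500
COM = 0.6254


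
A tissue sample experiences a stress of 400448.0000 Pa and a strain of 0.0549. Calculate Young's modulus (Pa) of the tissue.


E = stress / strain
E = 400448.0000 / 0.0549
E = 7.2941e+06


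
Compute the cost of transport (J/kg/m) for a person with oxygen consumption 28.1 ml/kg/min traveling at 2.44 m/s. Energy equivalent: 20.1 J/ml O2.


Power per kg = VO2 * 20.1 / 60
Power per kg = 28.1 * 20.1 / 60 = 9.4135 W/kg
Cost = power_per_kg / speed
Cost = 9.4135 / 2.44
Cost = 3.8580


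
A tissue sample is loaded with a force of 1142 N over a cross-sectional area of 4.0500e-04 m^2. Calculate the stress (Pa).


stress = F / A
stress = 1142 / 4.0500e-04
stress = 2.8198e+06


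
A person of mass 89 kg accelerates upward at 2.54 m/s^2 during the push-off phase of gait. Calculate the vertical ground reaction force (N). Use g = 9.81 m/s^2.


GRF = m * (g + a)
GRF = 89 * (9.81 + 2.54)
GRF = 89 * 12.3500
GRF = 1099.1500


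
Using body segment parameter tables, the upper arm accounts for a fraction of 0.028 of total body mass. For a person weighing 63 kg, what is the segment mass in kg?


m_segment = body_mass * fraction
m_segment = 63 * 0.028
m_segment = 1.7640


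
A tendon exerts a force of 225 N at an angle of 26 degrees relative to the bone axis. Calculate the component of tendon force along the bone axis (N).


F_eff = F_tendon * cos(theta)
theta = 26 deg = 0.4538 rad
cos(theta) = 0.8988
F_eff = 225 * 0.8988
F_eff = 202.2287


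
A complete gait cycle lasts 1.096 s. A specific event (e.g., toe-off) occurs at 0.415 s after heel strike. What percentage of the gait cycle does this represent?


pct = (event_time / cycle_time) * 100
pct = (0.415 / 1.096) * 100
ratio = 0.3786
pct = 37.8650


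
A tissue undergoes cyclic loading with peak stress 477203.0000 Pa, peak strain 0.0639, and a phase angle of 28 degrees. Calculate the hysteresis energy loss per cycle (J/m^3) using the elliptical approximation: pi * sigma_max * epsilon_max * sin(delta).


E_loss = pi * sigma_max * epsilon_max * sin(delta)
delta = 28 deg = 0.4887 rad
sin(delta) = 0.4695
E_loss = pi * 477203.0000 * 0.0639 * 0.4695
E_loss = 44974.1731


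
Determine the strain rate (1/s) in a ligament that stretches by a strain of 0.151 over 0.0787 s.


strain_rate = delta_strain / delta_t
strain_rate = 0.151 / 0.0787
strain_rate = 1.9187


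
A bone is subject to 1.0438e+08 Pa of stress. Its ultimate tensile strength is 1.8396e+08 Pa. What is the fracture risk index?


FRI = applied / ultimate
FRI = 1.0438e+08 / 1.8396e+08
FRI = 0.5674


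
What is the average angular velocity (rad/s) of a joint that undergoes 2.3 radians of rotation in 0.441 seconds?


omega = delta_theta / delta_t
omega = 2.3 / 0.441
omega = 5.2154


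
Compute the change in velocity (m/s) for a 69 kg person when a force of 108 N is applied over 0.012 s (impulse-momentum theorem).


J = F * dt = 108 * 0.012 = 1.2960 N*s
delta_v = J / m
delta_v = 1.2960 / 69
delta_v = 0.0188


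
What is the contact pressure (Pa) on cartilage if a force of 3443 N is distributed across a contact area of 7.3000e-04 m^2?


P = F / A
P = 3443 / 7.3000e-04
P = 4.7164e+06


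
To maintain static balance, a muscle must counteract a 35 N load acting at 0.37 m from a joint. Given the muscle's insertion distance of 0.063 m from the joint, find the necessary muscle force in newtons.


F_muscle = W * d_load / d_muscle
F_muscle = 35 * 0.37 / 0.063
Numerator = 12.9500
F_muscle = 205.5556


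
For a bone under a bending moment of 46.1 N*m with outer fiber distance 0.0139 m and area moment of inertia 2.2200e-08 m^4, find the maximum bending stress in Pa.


sigma = M * c / I
sigma = 46.1 * 0.0139 / 2.2200e-08
M * c = 0.6408
sigma = 2.8864e+07


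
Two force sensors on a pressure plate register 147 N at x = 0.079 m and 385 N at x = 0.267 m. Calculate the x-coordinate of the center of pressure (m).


COP_x = (F1*x1 + F2*x2) / (F1 + F2)
COP_x = (147*0.079 + 385*0.267) / (147 + 385)
Numerator = 114.4080
Denominator = 532
COP_x = 0.2151


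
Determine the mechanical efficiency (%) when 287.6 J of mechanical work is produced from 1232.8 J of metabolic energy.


eta = (W_mech / E_meta) * 100
eta = (287.6 / 1232.8) * 100
ratio = 0.2333
eta = 23.3290


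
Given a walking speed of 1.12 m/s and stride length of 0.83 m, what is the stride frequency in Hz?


f = v / stride_length
f = 1.12 / 0.83
f = 1.3494


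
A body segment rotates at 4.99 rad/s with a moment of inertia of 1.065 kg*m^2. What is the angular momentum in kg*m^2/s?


L = I * omega
L = 1.065 * 4.99
L = 5.3144


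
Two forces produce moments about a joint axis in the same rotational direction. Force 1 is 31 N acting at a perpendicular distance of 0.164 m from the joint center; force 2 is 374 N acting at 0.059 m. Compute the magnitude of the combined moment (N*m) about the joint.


M = F1 * d1 + F2 * d2
M = 31 * 0.164 + 374 * 0.059
M = 5.0840 + 22.0660
M = 27.1500


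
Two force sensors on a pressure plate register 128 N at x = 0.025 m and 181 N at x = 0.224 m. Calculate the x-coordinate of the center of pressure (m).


COP_x = (F1*x1 + F2*x2) / (F1 + F2)
COP_x = (128*0.025 + 181*0.224) / (128 + 181)
Numerator = 43.7440
Denominator = 309
COP_x = 0.1416


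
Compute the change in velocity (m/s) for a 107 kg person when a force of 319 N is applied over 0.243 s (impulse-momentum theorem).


J = F * dt = 319 * 0.243 = 77.5170 N*s
delta_v = J / m
delta_v = 77.5170 / 107
delta_v = 0.7245


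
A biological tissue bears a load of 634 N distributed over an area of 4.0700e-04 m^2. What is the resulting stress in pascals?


stress = F / A
stress = 634 / 4.0700e-04
stress = 1.5577e+06


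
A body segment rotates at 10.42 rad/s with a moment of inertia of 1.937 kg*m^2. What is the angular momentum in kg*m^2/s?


L = I * omega
L = 1.937 * 10.42
L = 20.1835


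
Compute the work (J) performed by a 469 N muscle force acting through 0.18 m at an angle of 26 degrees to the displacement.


W = F * d * cos(theta)
theta = 26 deg = 0.4538 rad
cos(theta) = 0.8988
W = 469 * 0.18 * 0.8988
W = 75.8762


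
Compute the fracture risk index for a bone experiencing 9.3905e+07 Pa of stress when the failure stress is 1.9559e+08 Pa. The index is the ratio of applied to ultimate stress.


FRI = applied / ultimate
FRI = 9.3905e+07 / 1.9559e+08
FRI = 0.4801


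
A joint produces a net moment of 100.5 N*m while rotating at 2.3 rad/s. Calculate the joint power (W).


P = M * omega
P = 100.5 * 2.3
P = 231.1500


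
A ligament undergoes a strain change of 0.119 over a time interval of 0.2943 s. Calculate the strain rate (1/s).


strain_rate = delta_strain / delta_t
strain_rate = 0.119 / 0.2943
strain_rate = 0.4043


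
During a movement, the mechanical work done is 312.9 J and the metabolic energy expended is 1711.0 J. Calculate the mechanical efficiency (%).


eta = (W_mech / E_meta) * 100
eta = (312.9 / 1711.0) * 100
ratio = 0.1829
eta = 18.2876


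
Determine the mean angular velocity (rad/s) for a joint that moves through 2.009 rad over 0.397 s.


omega = delta_theta / delta_t
omega = 2.009 / 0.397
omega = 5.0605


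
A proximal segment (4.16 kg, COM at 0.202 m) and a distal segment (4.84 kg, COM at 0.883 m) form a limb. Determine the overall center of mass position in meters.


COM = (m1*x1 + m2*x2) / (m1 + m2)
COM = (4.16*0.202 + 4.84*0.883) / (4.16 + 4.84)
Numerator = 5.1140
Denominator = 9.0000
COM = 0.5682


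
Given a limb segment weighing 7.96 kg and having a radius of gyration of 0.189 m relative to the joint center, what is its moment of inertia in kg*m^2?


I = m * k^2
I = 7.96 * 0.189^2
k^2 = 0.0357
I = 0.2843


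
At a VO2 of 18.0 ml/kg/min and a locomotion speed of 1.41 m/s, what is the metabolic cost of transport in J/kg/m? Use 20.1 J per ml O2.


Power per kg = VO2 * 20.1 / 60
Power per kg = 18.0 * 20.1 / 60 = 6.0300 W/kg
Cost = power_per_kg / speed
Cost = 6.0300 / 1.41
Cost = 4.2766


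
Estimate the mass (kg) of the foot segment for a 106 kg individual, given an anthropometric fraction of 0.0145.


m_segment = body_mass * fraction
m_segment = 106 * 0.0145
m_segment = 1.5370


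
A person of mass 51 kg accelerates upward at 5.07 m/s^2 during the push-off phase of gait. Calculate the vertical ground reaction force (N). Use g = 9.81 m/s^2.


GRF = m * (g + a)
GRF = 51 * (9.81 + 5.07)
GRF = 51 * 14.8800
GRF = 758.8800


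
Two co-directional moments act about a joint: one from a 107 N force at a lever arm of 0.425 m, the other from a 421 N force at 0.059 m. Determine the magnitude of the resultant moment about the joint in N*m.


M = F1 * d1 + F2 * d2
M = 107 * 0.425 + 421 * 0.059
M = 45.4750 + 24.8390
M = 70.3140


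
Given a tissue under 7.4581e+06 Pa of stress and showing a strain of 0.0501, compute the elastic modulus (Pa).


E = stress / strain
E = 7.4581e+06 / 0.0501
E = 1.4886e+08


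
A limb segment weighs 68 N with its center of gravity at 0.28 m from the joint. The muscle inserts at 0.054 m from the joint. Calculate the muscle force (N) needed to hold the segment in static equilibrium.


F_muscle = W * d_load / d_muscle
F_muscle = 68 * 0.28 / 0.054
Numerator = 19.0400
F_muscle = 352.5926


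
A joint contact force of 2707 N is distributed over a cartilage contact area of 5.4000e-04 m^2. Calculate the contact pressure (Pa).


P = F / A
P = 2707 / 5.4000e-04
P = 5.0130e+06


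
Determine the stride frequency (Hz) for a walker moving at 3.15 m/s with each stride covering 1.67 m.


f = v / stride_length
f = 3.15 / 1.67
f = 1.8862


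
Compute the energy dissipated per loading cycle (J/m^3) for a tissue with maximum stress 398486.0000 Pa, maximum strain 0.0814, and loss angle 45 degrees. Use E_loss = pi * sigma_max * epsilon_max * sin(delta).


E_loss = pi * sigma_max * epsilon_max * sin(delta)
delta = 45 deg = 0.7854 rad
sin(delta) = 0.7071
E_loss = pi * 398486.0000 * 0.0814 * 0.7071
E_loss = 72056.3647


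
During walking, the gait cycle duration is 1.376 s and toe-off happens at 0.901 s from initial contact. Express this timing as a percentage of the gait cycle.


pct = (event_time / cycle_time) * 100
pct = (0.901 / 1.376) * 100
ratio = 0.6548
pct = 65.4797


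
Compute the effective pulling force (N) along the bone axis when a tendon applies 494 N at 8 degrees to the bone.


F_eff = F_tendon * cos(theta)
theta = 8 deg = 0.1396 rad
cos(theta) = 0.9903
F_eff = 494 * 0.9903
F_eff = 489.1924


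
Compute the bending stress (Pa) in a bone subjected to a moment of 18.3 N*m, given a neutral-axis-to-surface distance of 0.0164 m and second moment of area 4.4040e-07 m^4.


sigma = M * c / I
sigma = 18.3 * 0.0164 / 4.4040e-07
M * c = 0.3001
sigma = 681471.3896


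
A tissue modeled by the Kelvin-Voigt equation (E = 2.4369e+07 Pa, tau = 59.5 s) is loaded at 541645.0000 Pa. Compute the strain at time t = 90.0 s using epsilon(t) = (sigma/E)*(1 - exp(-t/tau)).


epsilon(t) = (sigma/E) * (1 - exp(-t/tau))
sigma/E = 541645.0000 / 2.4369e+07 = 0.0222
exp(-t/tau) = exp(-90.0 / 59.5) = 0.2203
epsilon = 0.0222 * (1 - 0.2203)
epsilon = 0.0173


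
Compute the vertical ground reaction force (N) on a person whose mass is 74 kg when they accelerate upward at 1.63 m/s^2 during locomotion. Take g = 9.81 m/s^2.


GRF = m * (g + a)
GRF = 74 * (9.81 + 1.63)
GRF = 74 * 11.4400
GRF = 846.5600


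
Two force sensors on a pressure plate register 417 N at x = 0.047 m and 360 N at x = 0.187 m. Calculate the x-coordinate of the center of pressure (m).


COP_x = (F1*x1 + F2*x2) / (F1 + F2)
COP_x = (417*0.047 + 360*0.187) / (417 + 360)
Numerator = 86.9190
Denominator = 777
COP_x = 0.1119


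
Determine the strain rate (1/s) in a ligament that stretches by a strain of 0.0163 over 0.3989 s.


strain_rate = delta_strain / delta_t
strain_rate = 0.0163 / 0.3989
strain_rate = 0.0409


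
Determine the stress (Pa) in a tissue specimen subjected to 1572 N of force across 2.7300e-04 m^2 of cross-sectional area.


stress = F / A
stress = 1572 / 2.7300e-04
stress = 5.7582e+06


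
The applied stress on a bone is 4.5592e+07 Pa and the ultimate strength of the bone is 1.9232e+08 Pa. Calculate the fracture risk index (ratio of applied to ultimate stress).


FRI = applied / ultimate
FRI = 4.5592e+07 / 1.9232e+08
FRI = 0.2371


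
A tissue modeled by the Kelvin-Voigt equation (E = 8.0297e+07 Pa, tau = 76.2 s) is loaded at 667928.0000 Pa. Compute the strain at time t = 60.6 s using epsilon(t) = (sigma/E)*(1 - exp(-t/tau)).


epsilon(t) = (sigma/E) * (1 - exp(-t/tau))
sigma/E = 667928.0000 / 8.0297e+07 = 0.0083
exp(-t/tau) = exp(-60.6 / 76.2) = 0.4515
epsilon = 0.0083 * (1 - 0.4515)
epsilon = 0.0046


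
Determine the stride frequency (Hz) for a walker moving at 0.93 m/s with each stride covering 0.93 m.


f = v / stride_length
f = 0.93 / 0.93
f = 1.0000


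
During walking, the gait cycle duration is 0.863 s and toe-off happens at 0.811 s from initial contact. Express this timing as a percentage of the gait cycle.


pct = (event_time / cycle_time) * 100
pct = (0.811 / 0.863) * 100
ratio = 0.9397
pct = 93.9745


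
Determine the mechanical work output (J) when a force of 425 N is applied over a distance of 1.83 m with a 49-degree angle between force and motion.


W = F * d * cos(theta)
theta = 49 deg = 0.8552 rad
cos(theta) = 0.6561
W = 425 * 1.83 * 0.6561
W = 510.2499


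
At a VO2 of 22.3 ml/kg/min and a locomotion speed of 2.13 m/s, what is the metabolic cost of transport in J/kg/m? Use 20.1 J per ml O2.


Power per kg = VO2 * 20.1 / 60
Power per kg = 22.3 * 20.1 / 60 = 7.4705 W/kg
Cost = power_per_kg / speed
Cost = 7.4705 / 2.13
Cost = 3.5073


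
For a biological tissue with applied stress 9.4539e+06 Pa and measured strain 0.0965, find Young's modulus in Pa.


E = stress / strain
E = 9.4539e+06 / 0.0965
E = 9.7968e+07


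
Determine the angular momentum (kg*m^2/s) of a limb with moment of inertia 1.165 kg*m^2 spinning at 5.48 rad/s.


L = I * omega
L = 1.165 * 5.48
L = 6.3842


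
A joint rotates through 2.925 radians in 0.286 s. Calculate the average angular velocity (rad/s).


omega = delta_theta / delta_t
omega = 2.925 / 0.286
omega = 10.2273


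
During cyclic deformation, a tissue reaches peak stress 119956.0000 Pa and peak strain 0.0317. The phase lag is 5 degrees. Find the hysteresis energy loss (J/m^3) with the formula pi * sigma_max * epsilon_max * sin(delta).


E_loss = pi * sigma_max * epsilon_max * sin(delta)
delta = 5 deg = 0.0873 rad
sin(delta) = 0.0872
E_loss = pi * 119956.0000 * 0.0317 * 0.0872
E_loss = 1041.1831


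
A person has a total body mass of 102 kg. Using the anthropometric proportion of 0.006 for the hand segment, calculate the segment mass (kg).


m_segment = body_mass * fraction
m_segment = 102 * 0.006
m_segment = 0.6120


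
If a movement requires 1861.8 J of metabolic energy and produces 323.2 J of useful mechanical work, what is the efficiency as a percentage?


eta = (W_mech / E_meta) * 100
eta = (323.2 / 1861.8) * 100
ratio = 0.1736
eta = 17.3595


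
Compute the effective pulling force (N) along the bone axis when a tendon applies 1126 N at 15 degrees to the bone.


F_eff = F_tendon * cos(theta)
theta = 15 deg = 0.2618 rad
cos(theta) = 0.9659
F_eff = 1126 * 0.9659
F_eff = 1087.6325


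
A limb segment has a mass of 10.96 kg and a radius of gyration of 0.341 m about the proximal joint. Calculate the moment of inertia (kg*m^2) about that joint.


I = m * k^2
I = 10.96 * 0.341^2
k^2 = 0.1163
I = 1.2744


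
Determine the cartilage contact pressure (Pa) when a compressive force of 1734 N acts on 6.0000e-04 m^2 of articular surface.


P = F / A
P = 1734 / 6.0000e-04
P = 2.8900e+06


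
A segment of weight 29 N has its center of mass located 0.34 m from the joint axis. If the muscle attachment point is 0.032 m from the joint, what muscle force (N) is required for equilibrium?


F_muscle = W * d_load / d_muscle
F_muscle = 29 * 0.34 / 0.032
Numerator = 9.8600
F_muscle = 308.1250


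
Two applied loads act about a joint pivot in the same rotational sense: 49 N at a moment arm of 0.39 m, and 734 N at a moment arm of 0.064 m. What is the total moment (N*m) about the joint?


M = F1 * d1 + F2 * d2
M = 49 * 0.39 + 734 * 0.064
M = 19.1100 + 46.9760
M = 66.0860


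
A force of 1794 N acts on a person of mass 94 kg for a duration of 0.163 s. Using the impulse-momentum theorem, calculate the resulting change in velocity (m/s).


J = F * dt = 1794 * 0.163 = 292.4220 N*s
delta_v = J / m
delta_v = 292.4220 / 94
delta_v = 3.1109


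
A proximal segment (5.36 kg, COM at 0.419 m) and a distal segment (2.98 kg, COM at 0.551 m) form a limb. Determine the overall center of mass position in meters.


COM = (m1*x1 + m2*x2) / (m1 + m2)
COM = (5.36*0.419 + 2.98*0.551) / (5.36 + 2.98)
Numerator = 3.8878
Denominator = 8.3400
COM = 0.4662


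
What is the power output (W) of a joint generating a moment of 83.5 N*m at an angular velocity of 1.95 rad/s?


P = M * omega
P = 83.5 * 1.95
P = 162.8250


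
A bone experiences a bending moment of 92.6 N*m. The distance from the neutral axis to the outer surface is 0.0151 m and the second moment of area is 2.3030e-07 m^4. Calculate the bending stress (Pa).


sigma = M * c / I
sigma = 92.6 * 0.0151 / 2.3030e-07
M * c = 1.3983
sigma = 6.0715e+06


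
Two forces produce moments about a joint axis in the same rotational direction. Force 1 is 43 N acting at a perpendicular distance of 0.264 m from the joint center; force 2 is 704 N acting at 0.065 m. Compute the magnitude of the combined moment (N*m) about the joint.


M = F1 * d1 + F2 * d2
M = 43 * 0.264 + 704 * 0.065
M = 11.3520 + 45.7600
M = 57.1120


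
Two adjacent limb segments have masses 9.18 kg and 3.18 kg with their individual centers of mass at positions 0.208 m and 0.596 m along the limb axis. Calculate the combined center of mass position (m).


COM = (m1*x1 + m2*x2) / (m1 + m2)
COM = (9.18*0.208 + 3.18*0.596) / (9.18 + 3.18)
Numerator = 3.8047
Denominator = 12.3600
COM = 0.3078


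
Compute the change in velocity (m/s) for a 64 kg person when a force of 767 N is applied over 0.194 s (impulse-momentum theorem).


J = F * dt = 767 * 0.194 = 148.7980 N*s
delta_v = J / m
delta_v = 148.7980 / 64
delta_v = 2.3250


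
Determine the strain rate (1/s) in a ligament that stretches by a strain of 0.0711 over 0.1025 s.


strain_rate = delta_strain / delta_t
strain_rate = 0.0711 / 0.1025
strain_rate = 0.6937


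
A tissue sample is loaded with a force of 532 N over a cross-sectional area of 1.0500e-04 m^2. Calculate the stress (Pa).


stress = F / A
stress = 532 / 1.0500e-04
stress = 5.0667e+06


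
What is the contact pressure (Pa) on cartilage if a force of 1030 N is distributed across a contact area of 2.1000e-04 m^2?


P = F / A
P = 1030 / 2.1000e-04
P = 4.9048e+06


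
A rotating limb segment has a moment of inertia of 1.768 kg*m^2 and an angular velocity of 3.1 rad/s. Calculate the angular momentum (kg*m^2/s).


L = I * omega
L = 1.768 * 3.1
L = 5.4808


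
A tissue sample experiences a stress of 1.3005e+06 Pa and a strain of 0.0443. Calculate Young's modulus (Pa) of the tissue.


E = stress / strain
E = 1.3005e+06 / 0.0443
E = 2.9357e+07


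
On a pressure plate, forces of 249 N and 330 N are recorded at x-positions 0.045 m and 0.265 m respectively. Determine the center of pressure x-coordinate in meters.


COP_x = (F1*x1 + F2*x2) / (F1 + F2)
COP_x = (249*0.045 + 330*0.265) / (249 + 330)
Numerator = 98.6550
Denominator = 579
COP_x = 0.1704


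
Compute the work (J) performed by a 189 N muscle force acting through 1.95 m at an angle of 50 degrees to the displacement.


W = F * d * cos(theta)
theta = 50 deg = 0.8727 rad
cos(theta) = 0.6428
W = 189 * 1.95 * 0.6428
W = 236.8994


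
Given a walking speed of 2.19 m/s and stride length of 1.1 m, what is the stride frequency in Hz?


f = v / stride_length
f = 2.19 / 1.1
f = 1.9909
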